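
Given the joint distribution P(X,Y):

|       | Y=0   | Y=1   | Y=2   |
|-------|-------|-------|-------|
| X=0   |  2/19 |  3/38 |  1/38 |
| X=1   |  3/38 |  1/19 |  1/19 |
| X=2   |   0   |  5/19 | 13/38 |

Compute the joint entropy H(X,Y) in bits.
2.5417 bits

H(X,Y) = -Σ_{x,y} P(x,y) log₂ P(x,y). Per-cell terms -P(x,y)·log₂P(x,y):
  X=0: 0.341887, 0.289181, 0.138103
  X=1: 0.289181, 0.223575, 0.223575
  X=2: 0.000000, 0.506842, 0.529404
  (cells with P = 0 contribute 0)
Sum of the 9 terms: H(X,Y) = 2.5417 bits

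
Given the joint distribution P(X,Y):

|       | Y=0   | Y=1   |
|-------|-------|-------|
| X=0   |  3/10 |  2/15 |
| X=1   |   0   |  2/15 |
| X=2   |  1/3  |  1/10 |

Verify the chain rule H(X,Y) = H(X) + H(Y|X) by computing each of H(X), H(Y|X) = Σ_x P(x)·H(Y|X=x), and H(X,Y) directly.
H(X) = 1.4332 bits, H(Y|X) = 0.7236 bits, H(X,Y) = 2.1568 bits

Marginal of X (row sums):
  P(X=0) = 3/10 + 2/15 = 13/30
  P(X=1) = 0 + 2/15 = 2/15
  P(X=2) = 1/3 + 1/10 = 13/30
H(X) = -[(13/30)·log₂(13/30) + (2/15)·log₂(2/15) + (13/30)·log₂(13/30)]
  = 0.5228 + 0.3876 + 0.5228 = 1.4332 bits

H(Y|X) = Σ_x P(x)·H(Y|X=x):
  X=0: P(X=0) = 13/30, P(Y|X=0) = (9/13, 4/13) → H(Y|X=0) = 0.8905
  X=1: P(X=1) = 2/15, P(Y|X=1) = (0, 1) → H(Y|X=1) = 0.0000
  X=2: P(X=2) = 13/30, P(Y|X=2) = (10/13, 3/13) → H(Y|X=2) = 0.7793
H(Y|X) = (13/30)·0.8905 + (2/15)·0.0000 + (13/30)·0.7793 = 0.7236 bits

H(X,Y) = -Σ_{x,y} P(x,y) log₂ P(x,y). Per-cell terms -P(x,y)·log₂P(x,y):
  X=0: 0.5211, 0.3876
  X=1: 0.0000, 0.3876
  X=2: 0.5283, 0.3322
  (cells with P = 0 contribute 0)
Sum of the 6 terms: H(X,Y) = 2.1568 bits

Chain rule check:
  H(X) + H(Y|X) = 1.4332 + 0.7236 = 2.1568 bits
  H(X,Y) = 2.1568 bits
✓ Chain rule verified.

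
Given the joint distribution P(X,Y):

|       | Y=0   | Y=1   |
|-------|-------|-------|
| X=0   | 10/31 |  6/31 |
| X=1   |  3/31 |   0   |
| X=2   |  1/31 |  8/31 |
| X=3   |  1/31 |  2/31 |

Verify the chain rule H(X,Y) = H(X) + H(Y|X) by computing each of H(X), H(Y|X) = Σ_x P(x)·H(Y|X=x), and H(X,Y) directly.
H(X) = 1.6626 bits, H(Y|X) = 0.7276 bits, H(X,Y) = 2.3902 bits

Marginal of X (row sums):
  P(X=0) = 10/31 + 6/31 = 16/31
  P(X=1) = 3/31 + 0 = 3/31
  P(X=2) = 1/31 + 8/31 = 9/31
  P(X=3) = 1/31 + 2/31 = 3/31
H(X) = -[(16/31)·log₂(16/31) + (3/31)·log₂(3/31) + (9/31)·log₂(9/31) + (3/31)·log₂(3/31)]
  = 0.49249 + 0.32605 + 0.51801 + 0.32605 = 1.6626 bits

H(Y|X) = Σ_x P(x)·H(Y|X=x):
  X=0: P(X=0) = 16/31, P(Y|X=0) = (5/8, 3/8) → H(Y|X=0) = 0.95443
  X=1: P(X=1) = 3/31, P(Y|X=1) = (1, 0) → H(Y|X=1) = 0.00000
  X=2: P(X=2) = 9/31, P(Y|X=2) = (1/9, 8/9) → H(Y|X=2) = 0.50326
  X=3: P(X=3) = 3/31, P(Y|X=3) = (1/3, 2/3) → H(Y|X=3) = 0.91830
H(Y|X) = (16/31)·0.95443 + (3/31)·0.00000 + (9/31)·0.50326 + (3/31)·0.91830 = 0.7276 bits

H(X,Y) = -Σ_{x,y} P(x,y) log₂ P(x,y). Per-cell terms -P(x,y)·log₂P(x,y):
  X=0: 0.52654, 0.45856
  X=1: 0.32605, 0.00000
  X=2: 0.15981, 0.50431
  X=3: 0.15981, 0.25511
  (cells with P = 0 contribute 0)
Sum of the 8 terms: H(X,Y) = 2.3902 bits

Chain rule check:
  H(X) + H(Y|X) = 1.6626 + 0.7276 = 2.3902 bits
  H(X,Y) = 2.3902 bits
✓ Chain rule verified.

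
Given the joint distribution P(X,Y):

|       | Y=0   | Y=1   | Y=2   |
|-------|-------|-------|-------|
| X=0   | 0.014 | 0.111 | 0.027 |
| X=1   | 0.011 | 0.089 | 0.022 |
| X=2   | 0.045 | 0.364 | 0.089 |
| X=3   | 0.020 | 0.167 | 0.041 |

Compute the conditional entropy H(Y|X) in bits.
1.0874 bits

H(Y|X) = H(X,Y) - H(X)

H(X,Y) = -Σ_{x,y} P(x,y) log₂ P(x,y). Per-cell terms -P(x,y)·log₂P(x,y):
  X=0: 0.08622, 0.35202, 0.14069
  X=1: 0.07157, 0.31061, 0.12114
  X=2: 0.20133, 0.53071, 0.31061
  X=3: 0.11288, 0.43121, 0.18894
Sum of the 12 terms: H(X,Y) = 2.85793 bits

Marginal of X (row sums):
  P(X=0) = 0.014 + 0.111 + 0.027 = 0.152
  P(X=1) = 0.011 + 0.089 + 0.022 = 0.122
  P(X=2) = 0.045 + 0.364 + 0.089 = 0.498
  P(X=3) = 0.020 + 0.167 + 0.041 = 0.228
H(X) = -[0.152·log₂(0.152) + 0.122·log₂(0.122) + 0.498·log₂(0.498) + 0.228·log₂(0.228)]
  = 0.41311 + 0.37028 + 0.50088 + 0.48630 = 1.77057 bits

H(Y|X) = H(X,Y) - H(X) = 2.85793 - 1.77057 = 1.0874 bits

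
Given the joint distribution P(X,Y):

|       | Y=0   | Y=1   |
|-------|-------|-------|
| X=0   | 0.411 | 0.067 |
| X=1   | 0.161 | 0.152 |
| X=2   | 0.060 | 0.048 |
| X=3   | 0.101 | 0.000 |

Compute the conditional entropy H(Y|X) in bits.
0.6993 bits

H(Y|X) = H(X,Y) - H(X)

H(X,Y) = -Σ_{x,y} P(x,y) log₂ P(x,y). Per-cell terms -P(x,y)·log₂P(x,y):
  X=0: 0.5272, 0.2613
  X=1: 0.4242, 0.4131
  X=2: 0.2435, 0.2103
  X=3: 0.3341, 0.0000
  (cells with P = 0 contribute 0)
Sum of the 8 terms: H(X,Y) = 2.4137 bits

Marginal of X (row sums):
  P(X=0) = 0.411 + 0.067 = 0.478
  P(X=1) = 0.161 + 0.152 = 0.313
  P(X=2) = 0.060 + 0.048 = 0.108
  P(X=3) = 0.101 + 0.000 = 0.101
H(X) = -[0.478·log₂(0.478) + 0.313·log₂(0.313) + 0.108·log₂(0.108) + 0.101·log₂(0.101)]
  = 0.5090 + 0.5245 + 0.3468 + 0.3341 = 1.7144 bits

H(Y|X) = H(X,Y) - H(X) = 2.4137 - 1.7144 = 0.6993 bits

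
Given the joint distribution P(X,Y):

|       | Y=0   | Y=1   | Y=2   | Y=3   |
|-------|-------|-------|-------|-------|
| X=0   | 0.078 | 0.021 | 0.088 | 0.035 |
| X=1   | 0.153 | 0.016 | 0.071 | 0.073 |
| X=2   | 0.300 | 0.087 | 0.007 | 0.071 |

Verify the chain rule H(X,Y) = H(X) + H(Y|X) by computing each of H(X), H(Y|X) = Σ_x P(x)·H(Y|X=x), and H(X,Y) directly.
H(X) = 1.5202 bits, H(Y|X) = 1.5668 bits, H(X,Y) = 3.0870 bits

Marginal of X (row sums):
  P(X=0) = 0.078 + 0.021 + 0.088 + 0.035 = 0.222
  P(X=1) = 0.153 + 0.016 + 0.071 + 0.073 = 0.313
  P(X=2) = 0.300 + 0.087 + 0.007 + 0.071 = 0.465
H(X) = -[0.222·log₂(0.222) + 0.313·log₂(0.313) + 0.465·log₂(0.465)]
  = 0.4820 + 0.5245 + 0.5137 = 1.5202 bits

H(Y|X) = Σ_x P(x)·H(Y|X=x):
  X=0: P(X=0) = 0.222, P(Y|X=0) = (13/37, 7/74, 44/111, 35/222) → H(Y|X=0) = 1.8014
  X=1: P(X=1) = 0.313, P(Y|X=1) = (153/313, 16/313, 71/313, 73/313) → H(Y|X=1) = 1.6994
  X=2: P(X=2) = 0.465, P(Y|X=2) = (20/31, 29/155, 7/465, 71/465) → H(Y|X=2) = 1.3655
H(Y|X) = 0.222·1.8014 + 0.313·1.6994 + 0.465·1.3655 = 1.5668 bits

H(X,Y) = -Σ_{x,y} P(x,y) log₂ P(x,y). Per-cell terms -P(x,y)·log₂P(x,y):
  X=0: 0.2871, 0.1170, 0.3086, 0.1693
  X=1: 0.4144, 0.0955, 0.2709, 0.2756
  X=2: 0.5211, 0.3065, 0.0501, 0.2709
Sum of the 12 terms: H(X,Y) = 3.0870 bits

Chain rule check:
  H(X) + H(Y|X) = 1.5202 + 1.5668 = 3.0870 bits
  H(X,Y) = 3.0870 bits
✓ Chain rule verified.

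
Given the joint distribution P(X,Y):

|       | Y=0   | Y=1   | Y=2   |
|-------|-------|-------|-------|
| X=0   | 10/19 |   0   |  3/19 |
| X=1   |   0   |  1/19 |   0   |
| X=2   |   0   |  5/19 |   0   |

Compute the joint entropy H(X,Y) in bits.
1.6383 bits

H(X,Y) = -Σ_{x,y} P(x,y) log₂ P(x,y). Per-cell terms -P(x,y)·log₂P(x,y):
  X=0: 0.4874, 0.0000, 0.4205
  X=1: 0.0000, 0.2236, 0.0000
  X=2: 0.0000, 0.5068, 0.0000
  (cells with P = 0 contribute 0)
Sum of the 9 terms: H(X,Y) = 1.6383 bits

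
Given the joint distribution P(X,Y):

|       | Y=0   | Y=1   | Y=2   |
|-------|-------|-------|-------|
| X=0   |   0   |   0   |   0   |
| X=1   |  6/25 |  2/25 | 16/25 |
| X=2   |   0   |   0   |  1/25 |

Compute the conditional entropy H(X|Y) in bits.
0.2195 bits

H(X|Y) = H(X,Y) - H(Y)

H(X,Y) = -Σ_{x,y} P(x,y) log₂ P(x,y). Per-cell terms -P(x,y)·log₂P(x,y):
  X=0: 0.00000, 0.00000, 0.00000
  X=1: 0.49413, 0.29151, 0.41207
  X=2: 0.00000, 0.00000, 0.18575
  (cells with P = 0 contribute 0)
Sum of the 9 terms: H(X,Y) = 1.3835 bits

Marginal of Y (column sums):
  P(Y=0) = 0 + 6/25 + 0 = 6/25
  P(Y=1) = 0 + 2/25 + 0 = 2/25
  P(Y=2) = 0 + 16/25 + 1/25 = 17/25
H(Y) = -[(6/25)·log₂(6/25) + (2/25)·log₂(2/25) + (17/25)·log₂(17/25)]
  = 0.49413 + 0.29151 + 0.37835 = 1.1640 bits

H(X|Y) = H(X,Y) - H(Y) = 1.3835 - 1.1640 = 0.2195 bits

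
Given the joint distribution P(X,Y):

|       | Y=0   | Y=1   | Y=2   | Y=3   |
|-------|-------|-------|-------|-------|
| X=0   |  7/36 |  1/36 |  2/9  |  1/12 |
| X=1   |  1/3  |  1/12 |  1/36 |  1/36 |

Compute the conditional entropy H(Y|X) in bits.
1.5005 bits

H(Y|X) = H(X,Y) - H(X)

H(X,Y) = -Σ_{x,y} P(x,y) log₂ P(x,y). Per-cell terms -P(x,y)·log₂P(x,y):
  X=0: 0.459389, 0.143609, 0.482206, 0.298747
  X=1: 0.528321, 0.298747, 0.143609, 0.143609
Sum of the 8 terms: H(X,Y) = 2.49824 bits

Marginal of X (row sums):
  P(X=0) = 7/36 + 1/36 + 2/9 + 1/12 = 19/36
  P(X=1) = 1/3 + 1/12 + 1/36 + 1/36 = 17/36
H(X) = -[(19/36)·log₂(19/36) + (17/36)·log₂(17/36)]
  = 0.486610 + 0.511163 = 0.99777 bits

H(Y|X) = H(X,Y) - H(X) = 2.49824 - 0.99777 = 1.5005 bits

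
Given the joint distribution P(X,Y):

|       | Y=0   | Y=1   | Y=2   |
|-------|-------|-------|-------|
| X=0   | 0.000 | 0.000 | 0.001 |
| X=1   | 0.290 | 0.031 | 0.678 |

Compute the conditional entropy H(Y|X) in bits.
1.0519 bits

H(Y|X) = H(X,Y) - H(X)

H(X,Y) = -Σ_{x,y} P(x,y) log₂ P(x,y). Per-cell terms -P(x,y)·log₂P(x,y):
  X=0: 0.000000, 0.000000, 0.009966
  X=1: 0.517904, 0.155359, 0.380116
  (cells with P = 0 contribute 0)
Sum of the 6 terms: H(X,Y) = 1.063345 bits

Marginal of X (row sums):
  P(X=0) = 0.000 + 0.000 + 0.001 = 0.001
  P(X=1) = 0.290 + 0.031 + 0.678 = 0.999
H(X) = -[0.001·log₂(0.001) + 0.999·log₂(0.999)]
  = 0.009966 + 0.001442 = 0.011408 bits

H(Y|X) = H(X,Y) - H(X) = 1.063345 - 0.011408 = 1.0519 bits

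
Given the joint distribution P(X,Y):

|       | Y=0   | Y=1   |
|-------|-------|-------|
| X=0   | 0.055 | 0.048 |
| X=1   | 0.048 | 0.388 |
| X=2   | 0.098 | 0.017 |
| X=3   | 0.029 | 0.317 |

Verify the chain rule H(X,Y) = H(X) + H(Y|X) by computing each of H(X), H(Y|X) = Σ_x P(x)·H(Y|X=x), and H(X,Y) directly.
H(X) = 1.7485 bits, H(Y|X) = 0.5340 bits, H(X,Y) = 2.2825 bits

Marginal of X (row sums):
  P(X=0) = 0.055 + 0.048 = 0.103
  P(X=1) = 0.048 + 0.388 = 0.436
  P(X=2) = 0.098 + 0.017 = 0.115
  P(X=3) = 0.029 + 0.317 = 0.346
H(X) = -[0.103·log₂(0.103) + 0.436·log₂(0.436) + 0.115·log₂(0.115) + 0.346·log₂(0.346)]
  = 0.33777 + 0.52215 + 0.35883 + 0.52978 = 1.7485 bits

H(Y|X) = Σ_x P(x)·H(Y|X=x):
  X=0: P(X=0) = 0.103, P(Y|X=0) = (55/103, 48/103) → H(Y|X=0) = 0.99667
  X=1: P(X=1) = 0.436, P(Y|X=1) = (12/109, 97/109) → H(Y|X=1) = 0.50019
  X=2: P(X=2) = 0.115, P(Y|X=2) = (98/115, 17/115) → H(Y|X=2) = 0.60437
  X=3: P(X=3) = 0.346, P(Y|X=3) = (29/346, 317/346) → H(Y|X=3) = 0.41548
H(Y|X) = 0.103·0.99667 + 0.436·0.50019 + 0.115·0.60437 + 0.346·0.41548 = 0.5340 bits

H(X,Y) = -Σ_{x,y} P(x,y) log₂ P(x,y). Per-cell terms -P(x,y)·log₂P(x,y):
  X=0: 0.23014, 0.21028
  X=1: 0.21028, 0.52996
  X=2: 0.32841, 0.09993
  X=3: 0.14813, 0.52541
Sum of the 8 terms: H(X,Y) = 2.2825 bits

Chain rule check:
  H(X) + H(Y|X) = 1.7485 + 0.5340 = 2.2825 bits
  H(X,Y) = 2.2825 bits
✓ Chain rule verified.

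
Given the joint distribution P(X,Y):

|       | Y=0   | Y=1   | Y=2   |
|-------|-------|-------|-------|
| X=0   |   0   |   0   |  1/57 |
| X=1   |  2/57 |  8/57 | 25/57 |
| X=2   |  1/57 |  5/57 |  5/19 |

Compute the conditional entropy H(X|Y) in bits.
1.0563 bits

H(X|Y) = H(X,Y) - H(Y)

H(X,Y) = -Σ_{x,y} P(x,y) log₂ P(x,y). Per-cell terms -P(x,y)·log₂P(x,y):
  X=0: 0.000000, 0.000000, 0.102331
  X=1: 0.169575, 0.397599, 0.521506
  X=2: 0.102331, 0.307979, 0.506842
  (cells with P = 0 contribute 0)
Sum of the 9 terms: H(X,Y) = 2.10816 bits

Marginal of Y (column sums):
  P(Y=0) = 0 + 2/57 + 1/57 = 1/19
  P(Y=1) = 0 + 8/57 + 5/57 = 13/57
  P(Y=2) = 1/57 + 25/57 + 5/19 = 41/57
H(Y) = -[(1/19)·log₂(1/19) + (13/57)·log₂(13/57) + (41/57)·log₂(41/57)]
  = 0.223575 + 0.486348 + 0.341910 = 1.05183 bits

H(X|Y) = H(X,Y) - H(Y) = 2.10816 - 1.05183 = 1.0563 bits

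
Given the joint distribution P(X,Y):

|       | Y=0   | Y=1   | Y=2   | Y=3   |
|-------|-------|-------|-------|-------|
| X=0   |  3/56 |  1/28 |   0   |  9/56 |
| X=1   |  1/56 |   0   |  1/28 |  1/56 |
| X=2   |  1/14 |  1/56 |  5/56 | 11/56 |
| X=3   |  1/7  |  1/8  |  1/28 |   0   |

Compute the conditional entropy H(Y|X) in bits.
1.4720 bits

H(Y|X) = H(X,Y) - H(X)

H(X,Y) = -Σ_{x,y} P(x,y) log₂ P(x,y). Per-cell terms -P(x,y)·log₂P(x,y):
  X=0: 0.226200, 0.171691, 0.000000, 0.423873
  X=1: 0.103703, 0.000000, 0.171691, 0.103703
  X=2: 0.271954, 0.103703, 0.311199, 0.461199
  X=3: 0.401051, 0.375000, 0.171691, 0.000000
  (cells with P = 0 contribute 0)
Sum of the 16 terms: H(X,Y) = 3.29666 bits

Marginal of X (row sums):
  P(X=0) = 3/56 + 1/28 + 0 + 9/56 = 1/4
  P(X=1) = 1/56 + 0 + 1/28 + 1/56 = 1/14
  P(X=2) = 1/14 + 1/56 + 5/56 + 11/56 = 3/8
  P(X=3) = 1/7 + 1/8 + 1/28 + 0 = 17/56
H(X) = -[(1/4)·log₂(1/4) + (1/14)·log₂(1/14) + (3/8)·log₂(3/8) + (17/56)·log₂(17/56)]
  = 0.500000 + 0.271954 + 0.530639 + 0.522110 = 1.82470 bits

H(Y|X) = H(X,Y) - H(X) = 3.29666 - 1.82470 = 1.4720 bits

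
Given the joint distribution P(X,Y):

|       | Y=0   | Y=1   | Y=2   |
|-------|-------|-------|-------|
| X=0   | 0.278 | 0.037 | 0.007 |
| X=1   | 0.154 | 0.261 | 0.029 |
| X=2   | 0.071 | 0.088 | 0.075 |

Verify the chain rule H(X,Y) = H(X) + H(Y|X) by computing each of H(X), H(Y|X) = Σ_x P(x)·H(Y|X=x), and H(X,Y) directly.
H(X) = 1.5368 bits, H(Y|X) = 1.1320 bits, H(X,Y) = 2.6688 bits

Marginal of X (row sums):
  P(X=0) = 0.278 + 0.037 + 0.007 = 0.322
  P(X=1) = 0.154 + 0.261 + 0.029 = 0.444
  P(X=2) = 0.071 + 0.088 + 0.075 = 0.234
H(X) = -[0.322·log₂(0.322) + 0.444·log₂(0.444) + 0.234·log₂(0.234)]
  = 0.5264 + 0.5201 + 0.4903 = 1.5368 bits

H(Y|X) = Σ_x P(x)·H(Y|X=x):
  X=0: P(X=0) = 0.322, P(Y|X=0) = (139/161, 37/322, 1/46) → H(Y|X=0) = 0.6618
  X=1: P(X=1) = 0.444, P(Y|X=1) = (77/222, 87/148, 29/444) → H(Y|X=1) = 1.2375
  X=2: P(X=2) = 0.234, P(Y|X=2) = (71/234, 44/117, 25/78) → H(Y|X=2) = 1.5788
H(Y|X) = 0.322·0.6618 + 0.444·1.2375 + 0.234·1.5788 = 1.1320 bits

H(X,Y) = -Σ_{x,y} P(x,y) log₂ P(x,y). Per-cell terms -P(x,y)·log₂P(x,y):
  X=0: 0.5134, 0.1760, 0.0501
  X=1: 0.4156, 0.5058, 0.1481
  X=2: 0.2709, 0.3086, 0.2803
Sum of the 9 terms: H(X,Y) = 2.6688 bits

Chain rule check:
  H(X) + H(Y|X) = 1.5368 + 1.1320 = 2.6688 bits
  H(X,Y) = 2.6688 bits
✓ Chain rule verified.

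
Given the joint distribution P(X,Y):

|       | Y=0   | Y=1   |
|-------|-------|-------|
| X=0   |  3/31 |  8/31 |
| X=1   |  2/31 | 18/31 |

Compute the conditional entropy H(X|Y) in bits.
0.9035 bits

H(X|Y) = H(X,Y) - H(Y)

H(X,Y) = -Σ_{x,y} P(x,y) log₂ P(x,y). Per-cell terms -P(x,y)·log₂P(x,y):
  X=0: 0.3261, 0.5043
  X=1: 0.2551, 0.4554
Sum of the 4 terms: H(X,Y) = 1.5409 bits

Marginal of Y (column sums):
  P(Y=0) = 3/31 + 2/31 = 5/31
  P(Y=1) = 8/31 + 18/31 = 26/31
H(Y) = -[(5/31)·log₂(5/31) + (26/31)·log₂(26/31)]
  = 0.4246 + 0.2128 = 0.6374 bits

H(X|Y) = H(X,Y) - H(Y) = 1.5409 - 0.6374 = 0.9035 bits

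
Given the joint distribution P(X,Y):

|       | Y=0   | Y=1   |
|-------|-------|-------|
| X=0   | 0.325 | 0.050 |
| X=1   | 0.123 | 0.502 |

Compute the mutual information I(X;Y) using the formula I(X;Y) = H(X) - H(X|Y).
0.3326 bits

I(X;Y) = H(X) - H(X|Y)

Marginal of X (row sums):
  P(X=0) = 0.325 + 0.050 = 0.375
  P(X=1) = 0.123 + 0.502 = 0.625
H(X) = -[0.375·log₂(0.375) + 0.625·log₂(0.625)]
  = 0.530639 + 0.423795 = 0.95443 bits

Marginal of Y (column sums):
  P(Y=0) = 0.325 + 0.123 = 0.448
  P(Y=1) = 0.050 + 0.502 = 0.552
H(X|Y) = Σ_y P(y)·H(X|Y=y):
  Y=0: P(Y=0) = 0.448, P(X|Y=0) = (325/448, 123/448) → H(X|Y=0) = 0.847923
  Y=1: P(Y=1) = 0.552, P(X|Y=1) = (25/276, 251/276) → H(X|Y=1) = 0.438402
H(X|Y) = 0.448·0.847923 + 0.552·0.438402 = 0.62187 bits

I(X;Y) = H(X) - H(X|Y) = 0.95443 - 0.62187 = 0.3326 bits

Cross-check via I(X;Y) = H(X) + H(Y) - H(X,Y): computing H(Y) from the column sums and H(X,Y) from the 4 cells in the same way gives H(Y) = 0.99218 bits and H(X,Y) = 1.61405 bits, so
I(X;Y) = 0.95443 + 0.99218 - 1.61405 = 0.3326 bits ✓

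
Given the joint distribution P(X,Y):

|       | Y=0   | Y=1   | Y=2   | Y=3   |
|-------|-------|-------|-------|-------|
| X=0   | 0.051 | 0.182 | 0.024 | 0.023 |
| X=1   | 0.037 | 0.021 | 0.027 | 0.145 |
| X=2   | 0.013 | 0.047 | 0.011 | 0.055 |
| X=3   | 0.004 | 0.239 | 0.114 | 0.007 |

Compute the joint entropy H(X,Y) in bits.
3.2814 bits

H(X,Y) = -Σ_{x,y} P(x,y) log₂ P(x,y). Per-cell terms -P(x,y)·log₂P(x,y):
  X=0: 0.2190, 0.4474, 0.1291, 0.1252
  X=1: 0.1760, 0.1170, 0.1407, 0.4040
  X=2: 0.0814, 0.2073, 0.0716, 0.2301
  X=3: 0.0319, 0.4935, 0.3571, 0.0501
Sum of the 16 terms: H(X,Y) = 3.2814 bits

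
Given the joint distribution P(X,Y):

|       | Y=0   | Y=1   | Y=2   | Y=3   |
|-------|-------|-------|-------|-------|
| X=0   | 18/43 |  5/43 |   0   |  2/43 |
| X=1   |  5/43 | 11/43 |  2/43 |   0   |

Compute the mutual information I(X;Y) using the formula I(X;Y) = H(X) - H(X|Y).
0.2434 bits

I(X;Y) = H(X) - H(X|Y)

Marginal of X (row sums):
  P(X=0) = 18/43 + 5/43 + 0 + 2/43 = 25/43
  P(X=1) = 5/43 + 11/43 + 2/43 + 0 = 18/43
H(X) = -[(25/43)·log₂(25/43) + (18/43)·log₂(18/43)]
  = 0.4549 + 0.5259 = 0.9808 bits

Marginal of Y (column sums):
  P(Y=0) = 18/43 + 5/43 = 23/43
  P(Y=1) = 5/43 + 11/43 = 16/43
  P(Y=2) = 0 + 2/43 = 2/43
  P(Y=3) = 2/43 + 0 = 2/43
H(X|Y) = Σ_y P(y)·H(X|Y=y):
  Y=0: P(Y=0) = 23/43, P(X|Y=0) = (18/23, 5/23) → H(X|Y=0) = 0.7554
  Y=1: P(Y=1) = 16/43, P(X|Y=1) = (5/16, 11/16) → H(X|Y=1) = 0.8960
  Y=2: P(Y=2) = 2/43, P(X|Y=2) = (0, 1) → H(X|Y=2) = 0.0000
  Y=3: P(Y=3) = 2/43, P(X|Y=3) = (1, 0) → H(X|Y=3) = 0.0000
H(X|Y) = (23/43)·0.7554 + (16/43)·0.8960 + (2/43)·0.0000 + (2/43)·0.0000 = 0.7374 bits

I(X;Y) = H(X) - H(X|Y) = 0.9808 - 0.7374 = 0.2434 bits

Cross-check via I(X;Y) = H(X) + H(Y) - H(X,Y): computing H(Y) from the column sums and H(X,Y) from the 8 cells in the same way gives H(Y) = 1.4253 bits and H(X,Y) = 2.1627 bits, so
I(X;Y) = 0.9808 + 1.4253 - 2.1627 = 0.2434 bits ✓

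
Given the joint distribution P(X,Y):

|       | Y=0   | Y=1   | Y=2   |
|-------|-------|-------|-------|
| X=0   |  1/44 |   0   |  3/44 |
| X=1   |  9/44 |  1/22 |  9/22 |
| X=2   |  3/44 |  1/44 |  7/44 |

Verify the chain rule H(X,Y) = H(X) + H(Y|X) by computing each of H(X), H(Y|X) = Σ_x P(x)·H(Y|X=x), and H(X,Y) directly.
H(X) = 1.2109 bits, H(Y|X) = 1.1860 bits, H(X,Y) = 2.3969 bits

Marginal of X (row sums):
  P(X=0) = 1/44 + 0 + 3/44 = 1/11
  P(X=1) = 9/44 + 1/22 + 9/22 = 29/44
  P(X=2) = 3/44 + 1/44 + 7/44 = 1/4
H(X) = -[(1/11)·log₂(1/11) + (29/44)·log₂(29/44) + (1/4)·log₂(1/4)]
  = 0.314494 + 0.396411 + 0.500000 = 1.2109 bits

H(Y|X) = Σ_x P(x)·H(Y|X=x):
  X=0: P(X=0) = 1/11, P(Y|X=0) = (1/4, 0, 3/4) → H(Y|X=0) = 0.811278
  X=1: P(X=1) = 29/44, P(Y|X=1) = (9/29, 2/29, 18/29) → H(Y|X=1) = 1.217016
  X=2: P(X=2) = 1/4, P(Y|X=2) = (3/11, 1/11, 7/11) → H(Y|X=2) = 1.240671
H(Y|X) = (1/11)·0.811278 + (29/44)·1.217016 + (1/4)·1.240671 = 1.1860 bits

H(X,Y) = -Σ_{x,y} P(x,y) log₂ P(x,y). Per-cell terms -P(x,y)·log₂P(x,y):
  X=0: 0.124078, 0.000000, 0.264168
  X=1: 0.468308, 0.202701, 0.527525
  X=2: 0.264168, 0.124078, 0.421921
  (cells with P = 0 contribute 0)
Sum of the 9 terms: H(X,Y) = 2.3969 bits

Chain rule check:
  H(X) + H(Y|X) = 1.2109 + 1.1860 = 2.3969 bits
  H(X,Y) = 2.3969 bits
✓ Chain rule verified.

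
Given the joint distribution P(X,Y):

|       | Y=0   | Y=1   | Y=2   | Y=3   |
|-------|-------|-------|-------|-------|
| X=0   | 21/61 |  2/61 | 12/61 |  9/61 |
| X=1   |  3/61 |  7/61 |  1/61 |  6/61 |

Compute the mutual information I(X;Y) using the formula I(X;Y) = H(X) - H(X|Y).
0.2049 bits

I(X;Y) = H(X) - H(X|Y)

Marginal of X (row sums):
  P(X=0) = 21/61 + 2/61 + 12/61 + 9/61 = 44/61
  P(X=1) = 3/61 + 7/61 + 1/61 + 6/61 = 17/61
H(X) = -[(44/61)·log₂(44/61) + (17/61)·log₂(17/61)]
  = 0.33996 + 0.51370 = 0.85366 bits

Marginal of Y (column sums):
  P(Y=0) = 21/61 + 3/61 = 24/61
  P(Y=1) = 2/61 + 7/61 = 9/61
  P(Y=2) = 12/61 + 1/61 = 13/61
  P(Y=3) = 9/61 + 6/61 = 15/61
H(X|Y) = Σ_y P(y)·H(X|Y=y):
  Y=0: P(Y=0) = 24/61, P(X|Y=0) = (7/8, 1/8) → H(X|Y=0) = 0.54356
  Y=1: P(Y=1) = 9/61, P(X|Y=1) = (2/9, 7/9) → H(X|Y=1) = 0.76420
  Y=2: P(Y=2) = 13/61, P(X|Y=2) = (12/13, 1/13) → H(X|Y=2) = 0.39124
  Y=3: P(Y=3) = 15/61, P(X|Y=3) = (3/5, 2/5) → H(X|Y=3) = 0.97095
H(X|Y) = (24/61)·0.54356 + (9/61)·0.76420 + (13/61)·0.39124 + (15/61)·0.97095 = 0.64875 bits

I(X;Y) = H(X) - H(X|Y) = 0.85366 - 0.64875 = 0.2049 bits

Cross-check via I(X;Y) = H(X) + H(Y) - H(X,Y): computing H(Y) from the column sums and H(X,Y) from the 8 cells in the same way gives H(Y) = 1.90979 bits and H(X,Y) = 2.55855 bits, so
I(X;Y) = 0.85366 + 1.90979 - 2.55855 = 0.2049 bits ✓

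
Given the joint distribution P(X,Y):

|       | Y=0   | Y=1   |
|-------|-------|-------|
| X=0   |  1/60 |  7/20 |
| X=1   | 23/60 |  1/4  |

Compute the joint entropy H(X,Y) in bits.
1.6588 bits

H(X,Y) = -Σ_{x,y} P(x,y) log₂ P(x,y). Per-cell terms -P(x,y)·log₂P(x,y):
  X=0: 0.0984, 0.5301
  X=1: 0.5303, 0.5000
Sum of the 4 terms: H(X,Y) = 1.6588 bits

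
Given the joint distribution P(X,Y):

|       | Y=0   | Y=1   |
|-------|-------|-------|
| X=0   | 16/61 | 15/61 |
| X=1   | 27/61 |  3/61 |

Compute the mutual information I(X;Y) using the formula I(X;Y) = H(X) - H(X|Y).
0.1367 bits

I(X;Y) = H(X) - H(X|Y)

Marginal of X (row sums):
  P(X=0) = 16/61 + 15/61 = 31/61
  P(X=1) = 27/61 + 3/61 = 30/61
H(X) = -[(31/61)·log₂(31/61) + (30/61)·log₂(30/61)]
  = 0.4963 + 0.5035 = 0.9998 bits

Marginal of Y (column sums):
  P(Y=0) = 16/61 + 27/61 = 43/61
  P(Y=1) = 15/61 + 3/61 = 18/61
H(X|Y) = Σ_y P(y)·H(X|Y=y):
  Y=0: P(Y=0) = 43/61, P(X|Y=0) = (16/43, 27/43) → H(X|Y=0) = 0.9523
  Y=1: P(Y=1) = 18/61, P(X|Y=1) = (5/6, 1/6) → H(X|Y=1) = 0.6500
H(X|Y) = (43/61)·0.9523 + (18/61)·0.6500 = 0.8631 bits

I(X;Y) = H(X) - H(X|Y) = 0.9998 - 0.8631 = 0.1367 bits

Cross-check via I(X;Y) = H(X) + H(Y) - H(X,Y): computing H(Y) from the column sums and H(X,Y) from the 4 cells in the same way gives H(Y) = 0.8752 bits and H(X,Y) = 1.7383 bits, so
I(X;Y) = 0.9998 + 0.8752 - 1.7383 = 0.1367 bits ✓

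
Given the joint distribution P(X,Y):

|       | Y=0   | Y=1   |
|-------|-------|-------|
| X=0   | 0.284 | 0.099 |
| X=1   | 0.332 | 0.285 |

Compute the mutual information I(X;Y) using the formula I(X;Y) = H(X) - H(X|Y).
0.0306 bits

I(X;Y) = H(X) - H(X|Y)

Marginal of X (row sums):
  P(X=0) = 0.284 + 0.099 = 0.383
  P(X=1) = 0.332 + 0.285 = 0.617
H(X) = -[0.383·log₂(0.383) + 0.617·log₂(0.617)]
  = 0.5303 + 0.4298 = 0.9601 bits

Marginal of Y (column sums):
  P(Y=0) = 0.284 + 0.332 = 0.616
  P(Y=1) = 0.099 + 0.285 = 0.384
H(X|Y) = Σ_y P(y)·H(X|Y=y):
  Y=0: P(Y=0) = 0.616, P(X|Y=0) = (71/154, 83/154) → H(X|Y=0) = 0.9956
  Y=1: P(Y=1) = 0.384, P(X|Y=1) = (33/128, 95/128) → H(X|Y=1) = 0.8234
H(X|Y) = 0.616·0.9956 + 0.384·0.8234 = 0.9295 bits

I(X;Y) = H(X) - H(X|Y) = 0.9601 - 0.9295 = 0.0306 bits

Cross-check via I(X;Y) = H(X) + H(Y) - H(X,Y): computing H(Y) from the column sums and H(X,Y) from the 4 cells in the same way gives H(Y) = 0.9608 bits and H(X,Y) = 1.8903 bits, so
I(X;Y) = 0.9601 + 0.9608 - 1.8903 = 0.0306 bits ✓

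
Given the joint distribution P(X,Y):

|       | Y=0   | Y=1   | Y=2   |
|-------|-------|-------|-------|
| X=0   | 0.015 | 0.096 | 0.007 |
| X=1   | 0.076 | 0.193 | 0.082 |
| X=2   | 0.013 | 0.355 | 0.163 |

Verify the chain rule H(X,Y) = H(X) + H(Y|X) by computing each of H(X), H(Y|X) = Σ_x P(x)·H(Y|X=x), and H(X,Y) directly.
H(X) = 1.3789 bits, H(Y|X) = 1.1616 bits, H(X,Y) = 2.5405 bits

Marginal of X (row sums):
  P(X=0) = 0.015 + 0.096 + 0.007 = 0.118
  P(X=1) = 0.076 + 0.193 + 0.082 = 0.351
  P(X=2) = 0.013 + 0.355 + 0.163 = 0.531
H(X) = -[0.118·log₂(0.118) + 0.351·log₂(0.351) + 0.531·log₂(0.531)]
  = 0.36381 + 0.53017 + 0.48492 = 1.3789 bits

H(Y|X) = Σ_x P(x)·H(Y|X=x):
  X=0: P(X=0) = 0.118, P(Y|X=0) = (15/118, 48/59, 7/118) → H(Y|X=0) = 0.86221
  X=1: P(X=1) = 0.351, P(Y|X=1) = (76/351, 193/351, 82/351) → H(Y|X=1) = 1.44249
  X=2: P(X=2) = 0.531, P(Y|X=2) = (13/531, 355/531, 163/531) → H(Y|X=2) = 1.04241
H(Y|X) = 0.118·0.86221 + 0.351·1.44249 + 0.531·1.04241 = 1.1616 bits

H(X,Y) = -Σ_{x,y} P(x,y) log₂ P(x,y). Per-cell terms -P(x,y)·log₂P(x,y):
  X=0: 0.09088, 0.32456, 0.05011
  X=1: 0.28256, 0.45805, 0.29588
  X=2: 0.08145, 0.53041, 0.42658
Sum of the 9 terms: H(X,Y) = 2.5405 bits

Chain rule check:
  H(X) + H(Y|X) = 1.3789 + 1.1616 = 2.5405 bits
  H(X,Y) = 2.5405 bits
✓ Chain rule verified.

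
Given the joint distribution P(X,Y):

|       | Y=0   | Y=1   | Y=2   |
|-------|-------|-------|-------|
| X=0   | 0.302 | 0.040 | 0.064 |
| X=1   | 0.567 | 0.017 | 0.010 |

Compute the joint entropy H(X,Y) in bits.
1.5917 bits

H(X,Y) = -Σ_{x,y} P(x,y) log₂ P(x,y). Per-cell terms -P(x,y)·log₂P(x,y):
  X=0: 0.5217, 0.1858, 0.2538
  X=1: 0.4641, 0.0999, 0.0664
Sum of the 6 terms: H(X,Y) = 1.5917 bits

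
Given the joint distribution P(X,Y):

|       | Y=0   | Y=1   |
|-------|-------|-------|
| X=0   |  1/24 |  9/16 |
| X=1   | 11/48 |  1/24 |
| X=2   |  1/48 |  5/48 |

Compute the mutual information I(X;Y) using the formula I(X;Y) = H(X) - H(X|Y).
0.4031 bits

I(X;Y) = H(X) - H(X|Y)

Marginal of X (row sums):
  P(X=0) = 1/24 + 9/16 = 29/48
  P(X=1) = 11/48 + 1/24 = 13/48
  P(X=2) = 1/48 + 5/48 = 1/8
H(X) = -[(29/48)·log₂(29/48) + (13/48)·log₂(13/48) + (1/8)·log₂(1/8)]
  = 0.4392 + 0.5104 + 0.3750 = 1.3246 bits

Marginal of Y (column sums):
  P(Y=0) = 1/24 + 11/48 + 1/48 = 7/24
  P(Y=1) = 9/16 + 1/24 + 5/48 = 17/24
H(X|Y) = Σ_y P(y)·H(X|Y=y):
  Y=0: P(Y=0) = 7/24, P(X|Y=0) = (1/7, 11/14, 1/14) → H(X|Y=0) = 0.9464
  Y=1: P(Y=1) = 17/24, P(X|Y=1) = (27/34, 1/17, 5/34) → H(X|Y=1) = 0.9112
H(X|Y) = (7/24)·0.9464 + (17/24)·0.9112 = 0.9215 bits

I(X;Y) = H(X) - H(X|Y) = 1.3246 - 0.9215 = 0.4031 bits

Cross-check via I(X;Y) = H(X) + H(Y) - H(X,Y): computing H(Y) from the column sums and H(X,Y) from the 6 cells in the same way gives H(Y) = 0.8709 bits and H(X,Y) = 1.7924 bits, so
I(X;Y) = 1.3246 + 0.8709 - 1.7924 = 0.4031 bits ✓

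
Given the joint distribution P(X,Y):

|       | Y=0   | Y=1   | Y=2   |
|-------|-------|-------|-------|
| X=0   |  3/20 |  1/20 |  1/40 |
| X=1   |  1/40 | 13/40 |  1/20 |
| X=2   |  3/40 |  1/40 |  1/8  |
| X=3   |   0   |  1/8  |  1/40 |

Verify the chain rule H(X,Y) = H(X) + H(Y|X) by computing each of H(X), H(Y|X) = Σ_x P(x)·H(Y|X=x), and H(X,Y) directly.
H(X) = 1.9077 bits, H(Y|X) = 1.0245 bits, H(X,Y) = 2.9322 bits

Marginal of X (row sums):
  P(X=0) = 3/20 + 1/20 + 1/40 = 9/40
  P(X=1) = 1/40 + 13/40 + 1/20 = 2/5
  P(X=2) = 3/40 + 1/40 + 1/8 = 9/40
  P(X=3) = 0 + 1/8 + 1/40 = 3/20
H(X) = -[(9/40)·log₂(9/40) + (2/5)·log₂(2/5) + (9/40)·log₂(9/40) + (3/20)·log₂(3/20)]
  = 0.48420 + 0.52877 + 0.48420 + 0.41054 = 1.9077 bits

H(Y|X) = Σ_x P(x)·H(Y|X=x):
  X=0: P(X=0) = 9/40, P(Y|X=0) = (2/3, 2/9, 1/9) → H(Y|X=0) = 1.22439
  X=1: P(X=1) = 2/5, P(Y|X=1) = (1/16, 13/16, 1/8) → H(Y|X=1) = 0.86839
  X=2: P(X=2) = 9/40, P(Y|X=2) = (1/3, 1/9, 5/9) → H(Y|X=2) = 1.35164
  X=3: P(X=3) = 3/20, P(Y|X=3) = (0, 5/6, 1/6) → H(Y|X=3) = 0.65002
H(Y|X) = (9/40)·1.22439 + (2/5)·0.86839 + (9/40)·1.35164 + (3/20)·0.65002 = 1.0245 bits

H(X,Y) = -Σ_{x,y} P(x,y) log₂ P(x,y). Per-cell terms -P(x,y)·log₂P(x,y):
  X=0: 0.41054, 0.21610, 0.13305
  X=1: 0.13305, 0.52698, 0.21610
  X=2: 0.28027, 0.13305, 0.37500
  X=3: 0.00000, 0.37500, 0.13305
  (cells with P = 0 contribute 0)
Sum of the 12 terms: H(X,Y) = 2.9322 bits

Chain rule check:
  H(X) + H(Y|X) = 1.9077 + 1.0245 = 2.9322 bits
  H(X,Y) = 2.9322 bits
✓ Chain rule verified.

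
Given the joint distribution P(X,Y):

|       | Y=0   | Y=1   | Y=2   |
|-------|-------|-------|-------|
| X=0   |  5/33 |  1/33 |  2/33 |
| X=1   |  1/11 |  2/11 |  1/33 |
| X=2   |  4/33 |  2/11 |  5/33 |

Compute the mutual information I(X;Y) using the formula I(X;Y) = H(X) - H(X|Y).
0.1367 bits

I(X;Y) = H(X) - H(X|Y)

Marginal of X (row sums):
  P(X=0) = 5/33 + 1/33 + 2/33 = 8/33
  P(X=1) = 1/11 + 2/11 + 1/33 = 10/33
  P(X=2) = 4/33 + 2/11 + 5/33 = 5/11
H(X) = -[(8/33)·log₂(8/33) + (10/33)·log₂(10/33) + (5/11)·log₂(5/11)]
  = 0.49561 + 0.52196 + 0.51705 = 1.53462 bits

Marginal of Y (column sums):
  P(Y=0) = 5/33 + 1/11 + 4/33 = 4/11
  P(Y=1) = 1/33 + 2/11 + 2/11 = 13/33
  P(Y=2) = 2/33 + 1/33 + 5/33 = 8/33
H(X|Y) = Σ_y P(y)·H(X|Y=y):
  Y=0: P(Y=0) = 4/11, P(X|Y=0) = (5/12, 1/4, 1/3) → H(X|Y=0) = 1.55459
  Y=1: P(Y=1) = 13/33, P(X|Y=1) = (1/13, 6/13, 6/13) → H(X|Y=1) = 1.31432
  Y=2: P(Y=2) = 8/33, P(X|Y=2) = (1/4, 1/8, 5/8) → H(X|Y=2) = 1.29879
H(X|Y) = (4/11)·1.55459 + (13/33)·1.31432 + (8/33)·1.29879 = 1.39793 bits

I(X;Y) = H(X) - H(X|Y) = 1.53462 - 1.39793 = 0.1367 bits

Cross-check via I(X;Y) = H(X) + H(Y) - H(X,Y): computing H(Y) from the column sums and H(X,Y) from the 9 cells in the same way gives H(Y) = 1.55575 bits and H(X,Y) = 2.95368 bits, so
I(X;Y) = 1.53462 + 1.55575 - 2.95368 = 0.1367 bits ✓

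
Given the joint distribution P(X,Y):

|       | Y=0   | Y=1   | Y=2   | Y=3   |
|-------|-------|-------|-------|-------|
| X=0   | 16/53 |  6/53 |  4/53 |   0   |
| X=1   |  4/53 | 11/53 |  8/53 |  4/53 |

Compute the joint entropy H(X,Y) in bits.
2.6041 bits

H(X,Y) = -Σ_{x,y} P(x,y) log₂ P(x,y). Per-cell terms -P(x,y)·log₂P(x,y):
  X=0: 0.52164, 0.35581, 0.28135, 0.00000
  X=1: 0.28135, 0.47082, 0.41176, 0.28135
  (cells with P = 0 contribute 0)
Sum of the 8 terms: H(X,Y) = 2.6041 bits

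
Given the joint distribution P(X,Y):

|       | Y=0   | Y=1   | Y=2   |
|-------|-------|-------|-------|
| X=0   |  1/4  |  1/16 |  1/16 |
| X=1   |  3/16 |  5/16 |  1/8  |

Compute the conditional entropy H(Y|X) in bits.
1.3978 bits

H(Y|X) = H(X,Y) - H(X)

H(X,Y) = -Σ_{x,y} P(x,y) log₂ P(x,y). Per-cell terms -P(x,y)·log₂P(x,y):
  X=0: 0.5000, 0.2500, 0.2500
  X=1: 0.4528, 0.5244, 0.3750
Sum of the 6 terms: H(X,Y) = 2.3522 bits

Marginal of X (row sums):
  P(X=0) = 1/4 + 1/16 + 1/16 = 3/8
  P(X=1) = 3/16 + 5/16 + 1/8 = 5/8
H(X) = -[(3/8)·log₂(3/8) + (5/8)·log₂(5/8)]
  = 0.5306 + 0.4238 = 0.9544 bits

H(Y|X) = H(X,Y) - H(X) = 2.3522 - 0.9544 = 1.3978 bits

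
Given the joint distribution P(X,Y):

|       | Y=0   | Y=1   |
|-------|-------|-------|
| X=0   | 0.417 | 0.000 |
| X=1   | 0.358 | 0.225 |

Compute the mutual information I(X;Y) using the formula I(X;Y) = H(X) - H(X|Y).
0.2083 bits

I(X;Y) = H(X) - H(X|Y)

Marginal of X (row sums):
  P(X=0) = 0.417 + 0.000 = 0.417
  P(X=1) = 0.358 + 0.225 = 0.583
H(X) = -[0.417·log₂(0.417) + 0.583·log₂(0.583)]
  = 0.52620 + 0.45383 = 0.98003 bits

Marginal of Y (column sums):
  P(Y=0) = 0.417 + 0.358 = 0.775
  P(Y=1) = 0.000 + 0.225 = 0.225
H(X|Y) = Σ_y P(y)·H(X|Y=y):
  Y=0: P(Y=0) = 0.775, P(X|Y=0) = (417/775, 358/775) → H(X|Y=0) = 0.99582
  Y=1: P(Y=1) = 0.225, P(X|Y=1) = (0, 1) → H(X|Y=1) = 0.00000
H(X|Y) = 0.775·0.99582 + 0.225·0.00000 = 0.77176 bits

I(X;Y) = H(X) - H(X|Y) = 0.98003 - 0.77176 = 0.2083 bits

Cross-check via I(X;Y) = H(X) + H(Y) - H(X,Y): computing H(Y) from the column sums and H(X,Y) from the 4 cells in the same way gives H(Y) = 0.76919 bits and H(X,Y) = 1.54095 bits, so
I(X;Y) = 0.98003 + 0.76919 - 1.54095 = 0.2083 bits ✓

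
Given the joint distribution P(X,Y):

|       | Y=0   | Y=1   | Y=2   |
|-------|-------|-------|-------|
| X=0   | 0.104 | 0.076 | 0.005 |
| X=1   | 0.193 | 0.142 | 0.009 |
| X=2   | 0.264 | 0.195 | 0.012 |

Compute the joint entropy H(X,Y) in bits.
2.6232 bits

H(X,Y) = -Σ_{x,y} P(x,y) log₂ P(x,y). Per-cell terms -P(x,y)·log₂P(x,y):
  X=0: 0.33960, 0.28256, 0.03822
  X=1: 0.45805, 0.39988, 0.06116
  X=2: 0.50725, 0.45990, 0.07657
Sum of the 9 terms: H(X,Y) = 2.6232 bits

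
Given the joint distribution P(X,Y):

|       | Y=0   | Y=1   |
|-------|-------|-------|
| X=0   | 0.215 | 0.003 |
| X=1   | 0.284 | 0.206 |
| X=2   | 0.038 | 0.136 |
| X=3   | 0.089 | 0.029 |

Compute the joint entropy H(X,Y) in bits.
2.5167 bits

H(X,Y) = -Σ_{x,y} P(x,y) log₂ P(x,y). Per-cell terms -P(x,y)·log₂P(x,y):
  X=0: 0.4768, 0.0251
  X=1: 0.5158, 0.4695
  X=2: 0.1793, 0.3915
  X=3: 0.3106, 0.1481
Sum of the 8 terms: H(X,Y) = 2.5167 bits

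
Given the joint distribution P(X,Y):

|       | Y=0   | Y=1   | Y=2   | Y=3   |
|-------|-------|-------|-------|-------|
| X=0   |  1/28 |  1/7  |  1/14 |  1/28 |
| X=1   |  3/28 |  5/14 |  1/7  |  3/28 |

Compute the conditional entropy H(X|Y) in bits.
0.8601 bits

H(X|Y) = H(X,Y) - H(Y)

H(X,Y) = -Σ_{x,y} P(x,y) log₂ P(x,y). Per-cell terms -P(x,y)·log₂P(x,y):
  X=0: 0.17169, 0.40105, 0.27195, 0.17169
  X=1: 0.34526, 0.53051, 0.40105, 0.34526
Sum of the 8 terms: H(X,Y) = 2.63846 bits

Marginal of Y (column sums):
  P(Y=0) = 1/28 + 3/28 = 1/7
  P(Y=1) = 1/7 + 5/14 = 1/2
  P(Y=2) = 1/14 + 1/7 = 3/14
  P(Y=3) = 1/28 + 3/28 = 1/7
H(Y) = -[(1/7)·log₂(1/7) + (1/2)·log₂(1/2) + (3/14)·log₂(3/14) + (1/7)·log₂(1/7)]
  = 0.40105 + 0.50000 + 0.47623 + 0.40105 = 1.77833 bits

H(X|Y) = H(X,Y) - H(Y) = 2.63846 - 1.77833 = 0.8601 bits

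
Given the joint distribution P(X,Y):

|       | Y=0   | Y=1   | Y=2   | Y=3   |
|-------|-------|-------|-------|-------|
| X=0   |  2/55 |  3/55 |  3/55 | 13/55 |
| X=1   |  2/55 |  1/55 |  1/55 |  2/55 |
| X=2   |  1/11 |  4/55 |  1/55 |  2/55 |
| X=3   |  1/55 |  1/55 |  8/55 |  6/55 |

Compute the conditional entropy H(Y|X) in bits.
1.6370 bits

H(Y|X) = H(X,Y) - H(X)

H(X,Y) = -Σ_{x,y} P(x,y) log₂ P(x,y). Per-cell terms -P(x,y)·log₂P(x,y):
  X=0: 0.17387, 0.22889, 0.22889, 0.49185
  X=1: 0.17387, 0.10512, 0.10512, 0.17387
  X=2: 0.31449, 0.27501, 0.10512, 0.17387
  X=3: 0.10512, 0.10512, 0.40456, 0.34870
Sum of the 16 terms: H(X,Y) = 3.5135 bits

Marginal of X (row sums):
  P(X=0) = 2/55 + 3/55 + 3/55 + 13/55 = 21/55
  P(X=1) = 2/55 + 1/55 + 1/55 + 2/55 = 6/55
  P(X=2) = 1/11 + 4/55 + 1/55 + 2/55 = 12/55
  P(X=3) = 1/55 + 1/55 + 8/55 + 6/55 = 16/55
H(X) = -[(21/55)·log₂(21/55) + (6/55)·log₂(6/55) + (12/55)·log₂(12/55) + (16/55)·log₂(16/55)]
  = 0.53036 + 0.34870 + 0.47921 + 0.51821 = 1.8765 bits

H(Y|X) = H(X,Y) - H(X) = 3.5135 - 1.8765 = 1.6370 bits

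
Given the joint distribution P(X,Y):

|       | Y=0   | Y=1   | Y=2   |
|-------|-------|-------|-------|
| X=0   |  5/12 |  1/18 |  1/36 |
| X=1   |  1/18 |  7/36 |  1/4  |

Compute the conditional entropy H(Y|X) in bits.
1.0926 bits

H(Y|X) = H(X,Y) - H(X)

H(X,Y) = -Σ_{x,y} P(x,y) log₂ P(x,y). Per-cell terms -P(x,y)·log₂P(x,y):
  X=0: 0.52626, 0.23166, 0.14361
  X=1: 0.23166, 0.45939, 0.50000
Sum of the 6 terms: H(X,Y) = 2.0926 bits

Marginal of X (row sums):
  P(X=0) = 5/12 + 1/18 + 1/36 = 1/2
  P(X=1) = 1/18 + 7/36 + 1/4 = 1/2
H(X) = -[(1/2)·log₂(1/2) + (1/2)·log₂(1/2)]
  = 0.50000 + 0.50000 = 1.0000 bits

H(Y|X) = H(X,Y) - H(X) = 2.0926 - 1.0000 = 1.0926 bits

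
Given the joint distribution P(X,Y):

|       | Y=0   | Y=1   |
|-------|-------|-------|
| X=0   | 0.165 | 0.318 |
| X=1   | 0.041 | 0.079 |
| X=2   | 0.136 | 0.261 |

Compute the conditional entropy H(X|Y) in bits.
1.4033 bits

H(X|Y) = H(X,Y) - H(Y)

H(X,Y) = -Σ_{x,y} P(x,y) log₂ P(x,y). Per-cell terms -P(x,y)·log₂P(x,y):
  X=0: 0.4289, 0.5256
  X=1: 0.1889, 0.2893
  X=2: 0.3915, 0.5058
Sum of the 6 terms: H(X,Y) = 2.3300 bits

Marginal of Y (column sums):
  P(Y=0) = 0.165 + 0.041 + 0.136 = 0.342
  P(Y=1) = 0.318 + 0.079 + 0.261 = 0.658
H(Y) = -[0.342·log₂(0.342) + 0.658·log₂(0.658)]
  = 0.5294 + 0.3973 = 0.9267 bits

H(X|Y) = H(X,Y) - H(Y) = 2.3300 - 0.9267 = 1.4033 bits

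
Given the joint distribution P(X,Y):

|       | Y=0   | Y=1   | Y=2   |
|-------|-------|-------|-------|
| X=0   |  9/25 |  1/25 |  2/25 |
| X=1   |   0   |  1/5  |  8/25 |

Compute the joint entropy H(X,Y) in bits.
1.9983 bits

H(X,Y) = -Σ_{x,y} P(x,y) log₂ P(x,y). Per-cell terms -P(x,y)·log₂P(x,y):
  X=0: 0.5306, 0.1858, 0.2915
  X=1: 0.0000, 0.4644, 0.5260
  (cells with P = 0 contribute 0)
Sum of the 6 terms: H(X,Y) = 1.9983 bits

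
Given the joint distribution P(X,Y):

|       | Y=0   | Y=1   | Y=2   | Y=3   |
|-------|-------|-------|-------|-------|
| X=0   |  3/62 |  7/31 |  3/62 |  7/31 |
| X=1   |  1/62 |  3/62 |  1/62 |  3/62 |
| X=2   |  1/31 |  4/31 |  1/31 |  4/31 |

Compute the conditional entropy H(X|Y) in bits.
1.3804 bits

H(X|Y) = H(X,Y) - H(Y)

H(X,Y) = -Σ_{x,y} P(x,y) log₂ P(x,y). Per-cell terms -P(x,y)·log₂P(x,y):
  X=0: 0.211415, 0.484771, 0.211415, 0.484771
  X=1: 0.096035, 0.211415, 0.096035, 0.211415
  X=2: 0.159813, 0.381187, 0.159813, 0.381187
Sum of the 12 terms: H(X,Y) = 3.08927 bits

Marginal of Y (column sums):
  P(Y=0) = 3/62 + 1/62 + 1/31 = 3/31
  P(Y=1) = 7/31 + 3/62 + 4/31 = 25/62
  P(Y=2) = 3/62 + 1/62 + 1/31 = 3/31
  P(Y=3) = 7/31 + 3/62 + 4/31 = 25/62
H(Y) = -[(3/31)·log₂(3/31) + (25/62)·log₂(25/62) + (3/31)·log₂(3/31) + (25/62)·log₂(25/62)]
  = 0.326055 + 0.528363 + 0.326055 + 0.528363 = 1.70884 bits

H(X|Y) = H(X,Y) - H(Y) = 3.08927 - 1.70884 = 1.3804 bits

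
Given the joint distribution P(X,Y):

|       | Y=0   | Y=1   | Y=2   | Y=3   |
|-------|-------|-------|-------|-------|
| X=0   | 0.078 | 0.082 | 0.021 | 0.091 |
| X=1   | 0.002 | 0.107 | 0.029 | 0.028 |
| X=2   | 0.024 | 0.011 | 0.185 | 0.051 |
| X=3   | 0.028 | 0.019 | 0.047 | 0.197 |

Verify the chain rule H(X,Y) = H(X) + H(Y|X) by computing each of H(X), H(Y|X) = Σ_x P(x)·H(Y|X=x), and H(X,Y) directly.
H(X) = 1.9697 bits, H(Y|X) = 1.4926 bits, H(X,Y) = 3.4623 bits

Marginal of X (row sums):
  P(X=0) = 0.078 + 0.082 + 0.021 + 0.091 = 0.272
  P(X=1) = 0.002 + 0.107 + 0.029 + 0.028 = 0.166
  P(X=2) = 0.024 + 0.011 + 0.185 + 0.051 = 0.271
  P(X=3) = 0.028 + 0.019 + 0.047 + 0.197 = 0.291
H(X) = -[0.272·log₂(0.272) + 0.166·log₂(0.166) + 0.271·log₂(0.271) + 0.291·log₂(0.291)]
  = 0.51090 + 0.43006 + 0.51047 + 0.51824 = 1.9697 bits

H(Y|X) = Σ_x P(x)·H(Y|X=x):
  X=0: P(X=0) = 0.272, P(Y|X=0) = (39/136, 41/136, 21/272, 91/272) → H(Y|X=0) = 1.85206
  X=1: P(X=1) = 0.166, P(Y|X=1) = (1/83, 107/166, 29/166, 14/83) → H(Y|X=1) = 1.35803
  X=2: P(X=2) = 0.271, P(Y|X=2) = (24/271, 11/271, 185/271, 51/271) → H(Y|X=2) = 1.32683
  X=3: P(X=3) = 0.291, P(Y|X=3) = (28/291, 19/291, 47/291, 197/291) → H(Y|X=3) = 1.38788
H(Y|X) = 0.272·1.85206 + 0.166·1.35803 + 0.271·1.32683 + 0.291·1.38788 = 1.4926 bits

H(X,Y) = -Σ_{x,y} P(x,y) log₂ P(x,y). Per-cell terms -P(x,y)·log₂P(x,y):
  X=0: 0.28707, 0.29588, 0.11704, 0.31468
  X=1: 0.01793, 0.34500, 0.14813, 0.14444
  X=2: 0.12914, 0.07157, 0.45036, 0.21896
  X=3: 0.14444, 0.10864, 0.20733, 0.46172
Sum of the 16 terms: H(X,Y) = 3.4623 bits

Chain rule check:
  H(X) + H(Y|X) = 1.9697 + 1.4926 = 3.4623 bits
  H(X,Y) = 3.4623 bits
✓ Chain rule verified.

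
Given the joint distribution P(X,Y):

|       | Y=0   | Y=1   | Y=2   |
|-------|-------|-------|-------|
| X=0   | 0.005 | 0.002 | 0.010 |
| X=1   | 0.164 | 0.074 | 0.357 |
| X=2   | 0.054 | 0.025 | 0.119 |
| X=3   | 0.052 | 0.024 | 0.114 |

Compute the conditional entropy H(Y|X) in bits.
1.3293 bits

H(Y|X) = H(X,Y) - H(X)

H(X,Y) = -Σ_{x,y} P(x,y) log₂ P(x,y). Per-cell terms -P(x,y)·log₂P(x,y):
  X=0: 0.038219, 0.017932, 0.066439
  X=1: 0.427750, 0.277968, 0.530503
  X=2: 0.227388, 0.133048, 0.365445
  X=3: 0.221798, 0.129140, 0.357150
Sum of the 12 terms: H(X,Y) = 2.79278 bits

Marginal of X (row sums):
  P(X=0) = 0.005 + 0.002 + 0.010 = 0.017
  P(X=1) = 0.164 + 0.074 + 0.357 = 0.595
  P(X=2) = 0.054 + 0.025 + 0.119 = 0.198
  P(X=3) = 0.052 + 0.024 + 0.114 = 0.190
H(X) = -[0.017·log₂(0.017) + 0.595·log₂(0.595) + 0.198·log₂(0.198) + 0.190·log₂(0.190)]
  = 0.099931 + 0.445678 + 0.462613 + 0.455226 = 1.46345 bits

H(Y|X) = H(X,Y) - H(X) = 2.79278 - 1.46345 = 1.3293 bits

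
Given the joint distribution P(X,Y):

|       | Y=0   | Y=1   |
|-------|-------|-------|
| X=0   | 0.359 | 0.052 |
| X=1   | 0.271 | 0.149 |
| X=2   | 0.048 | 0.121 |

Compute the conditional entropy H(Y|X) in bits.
0.7647 bits

H(Y|X) = H(X,Y) - H(X)

H(X,Y) = -Σ_{x,y} P(x,y) log₂ P(x,y). Per-cell terms -P(x,y)·log₂P(x,y):
  X=0: 0.530582, 0.221798
  X=1: 0.510465, 0.409246
  X=2: 0.210279, 0.368677
Sum of the 6 terms: H(X,Y) = 2.25105 bits

Marginal of X (row sums):
  P(X=0) = 0.359 + 0.052 = 0.411
  P(X=1) = 0.271 + 0.149 = 0.420
  P(X=2) = 0.048 + 0.121 = 0.169
H(X) = -[0.411·log₂(0.411) + 0.420·log₂(0.420) + 0.169·log₂(0.169)]
  = 0.527227 + 0.525646 + 0.433469 = 1.48634 bits

H(Y|X) = H(X,Y) - H(X) = 2.25105 - 1.48634 = 0.7647 bits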